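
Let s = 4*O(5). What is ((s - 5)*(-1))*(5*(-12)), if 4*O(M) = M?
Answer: 0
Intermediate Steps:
O(M) = M/4
s = 5 (s = 4*((¼)*5) = 4*(5/4) = 5)
((s - 5)*(-1))*(5*(-12)) = ((5 - 5)*(-1))*(5*(-12)) = (0*(-1))*(-60) = 0*(-60) = 0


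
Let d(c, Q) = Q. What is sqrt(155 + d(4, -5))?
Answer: 5*sqrt(6) ≈ 12.247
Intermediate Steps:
sqrt(155 + d(4, -5)) = sqrt(155 - 5) = sqrt(150) = 5*sqrt(6)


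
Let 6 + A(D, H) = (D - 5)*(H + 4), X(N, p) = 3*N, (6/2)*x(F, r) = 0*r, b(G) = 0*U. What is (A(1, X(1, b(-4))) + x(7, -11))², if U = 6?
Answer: 1156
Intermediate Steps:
b(G) = 0 (b(G) = 0*6 = 0)
x(F, r) = 0 (x(F, r) = (0*r)/3 = (⅓)*0 = 0)
A(D, H) = -6 + (-5 + D)*(4 + H) (A(D, H) = -6 + (D - 5)*(H + 4) = -6 + (-5 + D)*(4 + H))
(A(1, X(1, b(-4))) + x(7, -11))² = ((-26 - 15 + 4*1 + 1*(3*1)) + 0)² = ((-26 - 5*3 + 4 + 1*3) + 0)² = ((-26 - 15 + 4 + 3) + 0)² = (-34 + 0)² = (-34)² = 1156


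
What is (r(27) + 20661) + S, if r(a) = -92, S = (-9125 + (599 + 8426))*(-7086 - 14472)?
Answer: 2176369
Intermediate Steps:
S = 2155800 (S = (-9125 + 9025)*(-21558) = -100*(-21558) = 2155800)
(r(27) + 20661) + S = (-92 + 20661) + 2155800 = 20569 + 2155800 = 2176369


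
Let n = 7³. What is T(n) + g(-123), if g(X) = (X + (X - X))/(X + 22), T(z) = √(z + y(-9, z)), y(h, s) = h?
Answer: 123/101 + √334 ≈ 19.493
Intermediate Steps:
n = 343
T(z) = √(-9 + z) (T(z) = √(z - 9) = √(-9 + z))
g(X) = X/(22 + X) (g(X) = (X + 0)/(22 + X) = X/(22 + X))
T(n) + g(-123) = √(-9 + 343) - 123/(22 - 123) = √334 - 123/(-101) = √334 - 123*(-1/101) = √334 + 123/101 = 123/101 + √334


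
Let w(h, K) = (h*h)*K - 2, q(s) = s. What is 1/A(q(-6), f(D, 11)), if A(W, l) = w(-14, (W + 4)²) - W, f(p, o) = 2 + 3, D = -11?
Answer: 1/788 ≈ 0.0012690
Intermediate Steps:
f(p, o) = 5
w(h, K) = -2 + K*h² (w(h, K) = h²*K - 2 = K*h² - 2 = -2 + K*h²)
A(W, l) = -2 - W + 196*(4 + W)² (A(W, l) = (-2 + (W + 4)²*(-14)²) - W = (-2 + (4 + W)²*196) - W = (-2 + 196*(4 + W)²) - W = -2 - W + 196*(4 + W)²)
1/A(q(-6), f(D, 11)) = 1/(-2 - 1*(-6) + 196*(4 - 6)²) = 1/(-2 + 6 + 196*(-2)²) = 1/(-2 + 6 + 196*4) = 1/(-2 + 6 + 784) = 1/788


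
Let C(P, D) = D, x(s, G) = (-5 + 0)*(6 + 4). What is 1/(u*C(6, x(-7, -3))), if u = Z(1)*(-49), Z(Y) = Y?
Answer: 1/2450 ≈ 0.00040816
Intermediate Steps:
x(s, G) = -50 (x(s, G) = -5*10 = -50)
u = -49 (u = 1*(-49) = -49)
1/(u*C(6, x(-7, -3))) = 1/(-49*(-50)) = 1/2450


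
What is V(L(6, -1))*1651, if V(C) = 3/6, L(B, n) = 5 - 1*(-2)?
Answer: 1651/2 ≈ 825.50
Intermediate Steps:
L(B, n) = 7 (L(B, n) = 5 + 2 = 7)
V(C) = ½ (V(C) = 3*(⅙) = ½)
V(L(6, -1))*1651 = (½)*1651 = 1651/2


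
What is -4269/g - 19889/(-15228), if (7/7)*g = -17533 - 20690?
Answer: 91691731/64673316 ≈ 1.4178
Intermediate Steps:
g = -38223 (g = -17533 - 20690 = -38223)
-4269/g - 19889/(-15228) = -4269/(-38223) - 19889/(-15228) = -4269*(-1/38223) - 19889*(-1/15228) = 1423/12741 + 19889/15228 = 91691731/64673316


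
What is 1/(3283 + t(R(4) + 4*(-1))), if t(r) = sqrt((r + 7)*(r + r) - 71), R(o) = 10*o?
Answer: 1/3338 ≈ 0.00029958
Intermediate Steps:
t(r) = sqrt(-71 + 2*r*(7 + r)) (t(r) = sqrt((7 + r)*(2*r) - 71) = sqrt(2*r*(7 + r) - 71) = sqrt(-71 + 2*r*(7 + r)))
1/(3283 + t(R(4) + 4*(-1))) = 1/(3283 + sqrt(-71 + 2*(10*4 + 4*(-1))**2 + 14*(10*4 + 4*(-1)))) = 1/(3283 + sqrt(-71 + 2*(40 - 4)**2 + 14*(40 - 4))) = 1/(3283 + sqrt(-71 + 2*36**2 + 14*36)) = 1/(3283 + sqrt(-71 + 2*1296 + 504)) = 1/(3283 + sqrt(-71 + 2592 + 504)) = 1/(3283 + sqrt(3025)) = 1/(3283 + 55) = 1/3338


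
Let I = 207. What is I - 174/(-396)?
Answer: 13691/66 ≈ 207.44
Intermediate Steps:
I - 174/(-396) = 207 - 174/(-396) = 207 - 174*(-1)/396 = 207 - 1*(-29/66) = 207 + 29/66 = 13691/66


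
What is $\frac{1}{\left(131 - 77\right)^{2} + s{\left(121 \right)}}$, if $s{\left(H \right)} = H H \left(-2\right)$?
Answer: $- \frac{1}{26366} \approx -3.7928 \cdot 10^{-5}$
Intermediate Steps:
$s{\left(H \right)} = - 2 H^{2}$ ($s{\left(H \right)} = H^{2} \left(-2\right) = - 2 H^{2}$)
$\frac{1}{\left(131 - 77\right)^{2} + s{\left(121 \right)}} = \frac{1}{\left(131 - 77\right)^{2} - 2 \cdot 121^{2}} = \frac{1}{54^{2} - 29282} = \frac{1}{2916 - 29282} = \frac{1}{-26366} = - \frac{1}{26366}$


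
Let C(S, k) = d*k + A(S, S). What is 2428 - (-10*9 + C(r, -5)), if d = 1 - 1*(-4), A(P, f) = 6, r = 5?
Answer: 2537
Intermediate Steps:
d = 5 (d = 1 + 4 = 5)
C(S, k) = 6 + 5*k (C(S, k) = 5*k + 6 = 6 + 5*k)
2428 - (-10*9 + C(r, -5)) = 2428 - (-10*9 + (6 + 5*(-5))) = 2428 - (-90 + (6 - 25)) = 2428 - (-90 - 19) = 2428 - 1*(-109) = 2428 + 109 = 2537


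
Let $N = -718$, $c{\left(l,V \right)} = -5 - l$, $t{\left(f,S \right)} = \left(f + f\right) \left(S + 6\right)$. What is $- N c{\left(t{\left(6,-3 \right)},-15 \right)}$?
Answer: $-29438$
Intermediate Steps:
$t{\left(f,S \right)} = 2 f \left(6 + S\right)$
$- N c{\left(t{\left(6,-3 \right)},-15 \right)} = - \left(-718\right) \left(-5 - 2 \cdot 6 \left(6 - 3\right)\right) = - \left(-718\right) \left(-5 - 2 \cdot 6 \cdot 3\right) = - \left(-718\right) \left(-5 - 36\right) = - \left(-718\right) \left(-41\right) = \left(-1\right) 29438 = -29438$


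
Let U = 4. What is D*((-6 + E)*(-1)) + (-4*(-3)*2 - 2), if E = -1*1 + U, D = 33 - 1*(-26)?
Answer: 199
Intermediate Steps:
D = 59 (D = 33 + 26 = 59)
E = 3 (E = -1*1 + 4 = -1 + 4 = 3)
D*((-6 + E)*(-1)) + (-4*(-3)*2 - 2) = 59*((-6 + 3)*(-1)) + (-4*(-3)*2 - 2) = 59*(-3*(-1)) + (12*2 - 2) = 59*3 + (24 - 2) = 177 + 22 = 199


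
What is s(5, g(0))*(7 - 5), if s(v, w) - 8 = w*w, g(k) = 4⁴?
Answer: 131088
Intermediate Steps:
g(k) = 256
s(v, w) = 8 + w² (s(v, w) = 8 + w*w = 8 + w²)
s(5, g(0))*(7 - 5) = (8 + 256²)*(7 - 5) = (8 + 65536)*2 = 65544*2 = 131088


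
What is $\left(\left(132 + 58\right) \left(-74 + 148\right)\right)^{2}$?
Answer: $197683600$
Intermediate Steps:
$\left(\left(132 + 58\right) \left(-74 + 148\right)\right)^{2} = \left(190 \cdot 74\right)^{2} = 14060^{2} = 197683600$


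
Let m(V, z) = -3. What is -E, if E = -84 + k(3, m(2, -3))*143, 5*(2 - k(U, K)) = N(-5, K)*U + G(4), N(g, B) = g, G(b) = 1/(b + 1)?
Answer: -15632/25 ≈ -625.28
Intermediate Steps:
G(b) = 1/(1 + b)
k(U, K) = 49/25 + U (k(U, K) = 2 - (-5*U + 1/(1 + 4))/5 = 2 - (-5*U + 1/5)/5 = 2 - (-5*U + ⅕)/5 = 2 - (⅕ - 5*U)/5 = 2 + (-1/25 + U) = 49/25 + U)
E = 15632/25 (E = -84 + (49/25 + 3)*143 = -84 + (124/25)*143 = -84 + 17732/25 = 15632/25 ≈ 625.28)
-E = -1*15632/25 = -15632/25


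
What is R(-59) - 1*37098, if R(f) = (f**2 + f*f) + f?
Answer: -30195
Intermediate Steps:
R(f) = f + 2*f**2 (R(f) = (f**2 + f**2) + f = 2*f**2 + f = f + 2*f**2)
R(-59) - 1*37098 = -59*(1 + 2*(-59)) - 1*37098 = -59*(1 - 118) - 37098 = -59*(-117) - 37098 = 6903 - 37098 = -30195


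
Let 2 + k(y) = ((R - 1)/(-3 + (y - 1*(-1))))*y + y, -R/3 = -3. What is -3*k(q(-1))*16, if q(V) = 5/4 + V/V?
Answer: -3468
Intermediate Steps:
R = 9 (R = -3*(-3) = 9)
q(V) = 9/4 (q(V) = 5*(1/4) + 1 = 5/4 + 1 = 9/4)
k(y) = -2 + y + 8*y/(-2 + y) (k(y) = -2 + (((9 - 1)/(-3 + (y - 1*(-1))))*y + y) = -2 + ((8/(-3 + (y + 1)))*y + y) = -2 + ((8/(-3 + (1 + y)))*y + y) = -2 + ((8/(-2 + y))*y + y) = -2 + (8*y/(-2 + y) + y) = -2 + (y + 8*y/(-2 + y)) = -2 + y + 8*y/(-2 + y))
-3*k(q(-1))*16 = -3*(4 + (9/4)**2 + 4*(9/4))/(-2 + 9/4)*16 = -3*(4 + 81/16 + 9)/1/4*16 = -12*289/16*16 = -3*289/4*16 = -867/4*16 = -3468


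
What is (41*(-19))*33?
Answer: -25707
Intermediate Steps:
(41*(-19))*33 = -779*33 = -25707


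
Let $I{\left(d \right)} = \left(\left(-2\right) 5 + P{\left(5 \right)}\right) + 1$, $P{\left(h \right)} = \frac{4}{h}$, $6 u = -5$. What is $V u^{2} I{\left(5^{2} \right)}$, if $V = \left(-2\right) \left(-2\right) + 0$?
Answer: $- \frac{205}{9} \approx -22.778$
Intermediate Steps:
$u = - \frac{5}{6}$ ($u = \frac{1}{6} \left(-5\right) = - \frac{5}{6} \approx -0.83333$)
$V = 4$ ($V = 4 + 0 = 4$)
$I{\left(d \right)} = - \frac{41}{5}$ ($I{\left(d \right)} = \left(\left(-2\right) 5 + \frac{4}{5}\right) + 1 = \left(-10 + 4 \cdot \frac{1}{5}\right) + 1 = \left(-10 + \frac{4}{5}\right) + 1 = - \frac{46}{5} + 1 = - \frac{41}{5}$)
$V u^{2} I{\left(5^{2} \right)} = 4 \left(- \frac{5}{6}\right)^{2} \left(- \frac{41}{5}\right) = 4 \cdot \frac{25}{36} \left(- \frac{41}{5}\right) = \frac{25}{9} \left(- \frac{41}{5}\right) = - \frac{205}{9}$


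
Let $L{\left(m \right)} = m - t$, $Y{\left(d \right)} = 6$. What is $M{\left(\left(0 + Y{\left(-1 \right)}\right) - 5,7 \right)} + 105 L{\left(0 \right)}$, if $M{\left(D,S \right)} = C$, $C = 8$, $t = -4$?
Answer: $428$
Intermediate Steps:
$M{\left(D,S \right)} = 8$
$L{\left(m \right)} = 4 + m$ ($L{\left(m \right)} = m - -4 = m + 4 = 4 + m$)
$M{\left(\left(0 + Y{\left(-1 \right)}\right) - 5,7 \right)} + 105 L{\left(0 \right)} = 8 + 105 \left(4 + 0\right) = 8 + 105 \cdot 4 = 8 + 420 = 428$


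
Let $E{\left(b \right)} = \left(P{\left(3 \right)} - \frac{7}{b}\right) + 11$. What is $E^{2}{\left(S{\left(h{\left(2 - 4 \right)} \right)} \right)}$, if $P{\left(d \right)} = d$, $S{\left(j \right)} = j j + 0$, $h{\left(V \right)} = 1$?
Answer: $49$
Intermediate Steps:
$S{\left(j \right)} = j^{2}$ ($S{\left(j \right)} = j^{2} + 0 = j^{2}$)
$E{\left(b \right)} = 14 - \frac{7}{b}$ ($E{\left(b \right)} = \left(3 - \frac{7}{b}\right) + 11 = 14 - \frac{7}{b}$)
$E^{2}{\left(S{\left(h{\left(2 - 4 \right)} \right)} \right)} = \left(14 - \frac{7}{1^{2}}\right)^{2} = \left(14 - \frac{7}{1}\right)^{2} = \left(14 - 7\right)^{2} = 7^{2} = 49$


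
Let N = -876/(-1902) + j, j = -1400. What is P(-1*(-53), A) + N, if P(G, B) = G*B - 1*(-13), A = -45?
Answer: -1195578/317 ≈ -3771.5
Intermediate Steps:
P(G, B) = 13 + B*G (P(G, B) = B*G + 13 = 13 + B*G)
N = -443654/317 (N = -876/(-1902) - 1400 = -876*(-1/1902) - 1400 = 146/317 - 1400 = -443654/317 ≈ -1399.5)
P(-1*(-53), A) + N = (13 - (-45)*(-53)) - 443654/317 = (13 - 45*53) - 443654/317 = (13 - 2385) - 443654/317 = -2372 - 443654/317 = -1195578/317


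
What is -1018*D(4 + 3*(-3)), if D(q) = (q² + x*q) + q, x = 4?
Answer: 0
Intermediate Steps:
D(q) = q² + 5*q (D(q) = (q² + 4*q) + q = q² + 5*q)
-1018*D(4 + 3*(-3)) = -1018*(4 + 3*(-3))*(5 + (4 + 3*(-3))) = -1018*(4 - 9)*(5 + (4 - 9)) = -(-5090)*(5 - 5) = -(-5090)*0 = -1018*0 = 0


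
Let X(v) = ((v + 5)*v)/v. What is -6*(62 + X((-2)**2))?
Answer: -426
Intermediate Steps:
X(v) = 5 + v (X(v) = ((5 + v)*v)/v = (v*(5 + v))/v = 5 + v)
-6*(62 + X((-2)**2)) = -6*(62 + (5 + (-2)**2)) = -6*(62 + (5 + 4)) = -6*(62 + 9) = -6*71 = -426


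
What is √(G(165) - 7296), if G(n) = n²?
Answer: √19929 ≈ 141.17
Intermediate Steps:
√(G(165) - 7296) = √(165² - 7296) = √(27225 - 7296) = √19929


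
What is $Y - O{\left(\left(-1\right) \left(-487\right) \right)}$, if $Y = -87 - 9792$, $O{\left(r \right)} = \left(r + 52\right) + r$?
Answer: $-10905$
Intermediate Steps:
$O{\left(r \right)} = 52 + 2 r$ ($O{\left(r \right)} = \left(52 + r\right) + r = 52 + 2 r$)
$Y = -9879$ ($Y = -87 - 9792 = -9879$)
$Y - O{\left(\left(-1\right) \left(-487\right) \right)} = -9879 - \left(52 + 2 \left(\left(-1\right) \left(-487\right)\right)\right) = -9879 - \left(52 + 2 \cdot 487\right) = -9879 - \left(52 + 974\right) = -9879 - 1026 = -10905$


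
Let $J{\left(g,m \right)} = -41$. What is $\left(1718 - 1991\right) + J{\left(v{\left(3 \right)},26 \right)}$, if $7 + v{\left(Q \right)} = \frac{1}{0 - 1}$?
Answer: $-314$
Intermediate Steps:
$v{\left(Q \right)} = -8$ ($v{\left(Q \right)} = -7 + \frac{1}{0 - 1} = -7 + \frac{1}{-1} = -7 - 1 = -8$)
$\left(1718 - 1991\right) + J{\left(v{\left(3 \right)},26 \right)} = \left(1718 - 1991\right) - 41 = -273 - 41 = -314$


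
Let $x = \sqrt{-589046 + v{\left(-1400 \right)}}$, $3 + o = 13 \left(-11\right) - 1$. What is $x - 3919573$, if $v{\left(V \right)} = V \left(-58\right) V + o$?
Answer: $-3919573 + 87 i \sqrt{15097} \approx -3.9196 \cdot 10^{6} + 10690.0 i$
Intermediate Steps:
$o = -147$ ($o = -3 + \left(13 \left(-11\right) - 1\right) = -3 - 144 = -147$)
$v{\left(V \right)} = -147 - 58 V^{2}$ ($v{\left(V \right)} = V \left(-58\right) V - 147 = - 58 V V - 147 = - 58 V^{2} - 147 = -147 - 58 V^{2}$)
$x = 87 i \sqrt{15097}$ ($x = \sqrt{-589046 - \left(147 + 58 \left(-1400\right)^{2}\right)} = \sqrt{-589046 - 113680147} = \sqrt{-114269193} = 87 i \sqrt{15097} \approx 10690.0 i$)
$x - 3919573 = 87 i \sqrt{15097} - 3919573 = -3919573 + 87 i \sqrt{15097}$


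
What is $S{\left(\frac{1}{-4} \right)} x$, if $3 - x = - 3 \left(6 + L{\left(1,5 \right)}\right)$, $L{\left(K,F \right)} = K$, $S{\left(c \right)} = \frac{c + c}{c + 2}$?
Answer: $- \frac{48}{7} \approx -6.8571$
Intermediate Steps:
$S{\left(c \right)} = \frac{2 c}{2 + c}$
$x = 24$ ($x = 3 - - 3 \left(6 + 1\right) = 3 - \left(-3\right) 7 = 3 - -21 = 3 + 21 = 24$)
$S{\left(\frac{1}{-4} \right)} x = \frac{2}{\left(-4\right) \left(2 + \frac{1}{-4}\right)} 24 = 2 \left(- \frac{1}{4}\right) \frac{1}{2 - \frac{1}{4}} \cdot 24 = 2 \left(- \frac{1}{4}\right) \frac{1}{\frac{7}{4}} \cdot 24 = 2 \left(- \frac{1}{4}\right) \frac{4}{7} \cdot 24 = \left(- \frac{2}{7}\right) 24 = - \frac{48}{7}$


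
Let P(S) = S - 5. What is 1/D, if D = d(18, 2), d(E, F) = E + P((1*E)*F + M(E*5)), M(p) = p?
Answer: 1/139 ≈ 0.0071942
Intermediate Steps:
P(S) = -5 + S
d(E, F) = -5 + 6*E + E*F (d(E, F) = E + (-5 + ((1*E)*F + E*5)) = E + (-5 + (E*F + 5*E)) = E + (-5 + (5*E + E*F)) = E + (-5 + 5*E + E*F) = -5 + 6*E + E*F)
D = 139 (D = -5 + 6*18 + 18*2 = -5 + 108 + 36 = 139)
1/D = 1/139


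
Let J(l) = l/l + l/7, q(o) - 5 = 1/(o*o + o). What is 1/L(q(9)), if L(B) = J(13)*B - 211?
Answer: -63/12391 ≈ -0.0050843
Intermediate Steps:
q(o) = 5 + 1/(o + o**2) (q(o) = 5 + 1/(o*o + o) = 5 + 1/(o**2 + o) = 5 + 1/(o + o**2))
J(l) = 1 + l/7 (J(l) = 1 + l*(1/7) = 1 + l/7)
L(B) = -211 + 20*B/7 (L(B) = (1 + (1/7)*13)*B - 211 = (1 + 13/7)*B - 211 = 20*B/7 - 211 = -211 + 20*B/7)
1/L(q(9)) = 1/(-211 + 20*((1 + 5*9 + 5*9**2)/(9*(1 + 9)))/7) = 1/(-211 + 20*((1/9)*(1 + 45 + 5*81)/10)/7) = 1/(-211 + 20*((1/9)*(1/10)*(1 + 45 + 405))/7) = 1/(-211 + 20*((1/9)*(1/10)*451)/7) = 1/(-211 + (20/7)*(451/90)) = 1/(-211 + 902/63) = 1/(-12391/63) = -63/12391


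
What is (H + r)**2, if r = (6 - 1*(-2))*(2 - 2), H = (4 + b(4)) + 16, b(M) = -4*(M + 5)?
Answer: 256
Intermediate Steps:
b(M) = -20 - 4*M (b(M) = -4*(5 + M) = -20 - 4*M)
H = -16 (H = (4 + (-20 - 4*4)) + 16 = (4 + (-20 - 16)) + 16 = (4 - 36) + 16 = -32 + 16 = -16)
r = 0 (r = (6 + 2)*0 = 8*0 = 0)
(H + r)**2 = (-16 + 0)**2 = (-16)**2 = 256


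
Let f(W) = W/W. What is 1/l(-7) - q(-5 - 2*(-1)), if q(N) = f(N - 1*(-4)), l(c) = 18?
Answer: -17/18 ≈ -0.94444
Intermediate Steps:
f(W) = 1
q(N) = 1
1/l(-7) - q(-5 - 2*(-1)) = 1/18 - 1*1 = 1/18 - 1 = -17/18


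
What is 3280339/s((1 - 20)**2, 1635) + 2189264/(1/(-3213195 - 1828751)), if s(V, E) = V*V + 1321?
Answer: -1453084256528275309/131642 ≈ -1.1038e+13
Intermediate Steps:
s(V, E) = 1321 + V**2 (s(V, E) = V**2 + 1321 = 1321 + V**2)
3280339/s((1 - 20)**2, 1635) + 2189264/(1/(-3213195 - 1828751)) = 3280339/(1321 + ((1 - 20)**2)**2) + 2189264/(1/(-3213195 - 1828751)) = 3280339/(1321 + ((-19)**2)**2) + 2189264/(1/(-5041946)) = 3280339/(1321 + 361**2) + 2189264/(-1/5041946) = 3280339/(1321 + 130321) + 2189264*(-5041946) = 3280339/131642 - 11038150867744 = -1453084256528275309/131642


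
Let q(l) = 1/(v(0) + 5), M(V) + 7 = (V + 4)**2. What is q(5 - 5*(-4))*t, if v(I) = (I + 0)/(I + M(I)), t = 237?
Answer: 237/5 ≈ 47.400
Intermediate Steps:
M(V) = -7 + (4 + V)**2 (M(V) = -7 + (V + 4)**2 = -7 + (4 + V)**2)
v(I) = I/(-7 + I + (4 + I)**2) (v(I) = (I + 0)/(I + (-7 + (4 + I)**2)) = I/(-7 + I + (4 + I)**2))
q(l) = 1/5 (q(l) = 1/(0/(-7 + 0 + (4 + 0)**2) + 5) = 1/(0/(-7 + 0 + 4**2) + 5) = 1/(0/(-7 + 0 + 16) + 5) = 1/(0/9 + 5) = 1/(0*(1/9) + 5) = 1/(0 + 5) = 1/5)
q(5 - 5*(-4))*t = (1/5)*237 = 237/5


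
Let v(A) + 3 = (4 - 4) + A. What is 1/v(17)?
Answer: 1/14 ≈ 0.071429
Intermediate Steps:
v(A) = -3 + A (v(A) = -3 + ((4 - 4) + A) = -3 + (0 + A) = -3 + A)
1/v(17) = 1/(-3 + 17) = 1/14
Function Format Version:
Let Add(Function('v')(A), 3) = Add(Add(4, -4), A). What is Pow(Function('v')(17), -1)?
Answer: Rational(1, 14) ≈ 0.071429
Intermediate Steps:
Function('v')(A) = Add(-3, A) (Function('v')(A) = Add(-3, Add(Add(4, -4), A)) = Add(-3, Add(0, A)) = Add(-3, A))
Pow(Function('v')(17), -1) = Pow(Add(-3, 17), -1) = Pow(14, -1) = Rational(1, 14)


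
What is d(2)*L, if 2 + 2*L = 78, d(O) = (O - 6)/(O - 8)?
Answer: 76/3 ≈ 25.333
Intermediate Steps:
d(O) = (-6 + O)/(-8 + O)
L = 38 (L = -1 + (½)*78 = -1 + 39 = 38)
d(2)*L = ((-6 + 2)/(-8 + 2))*38 = (-4/(-6))*38 = -⅙*(-4)*38 = (⅔)*38 = 76/3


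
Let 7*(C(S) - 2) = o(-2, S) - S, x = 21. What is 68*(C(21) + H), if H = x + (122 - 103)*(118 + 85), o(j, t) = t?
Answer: 263840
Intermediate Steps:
C(S) = 2 (C(S) = 2 + (S - S)/7 = 2 + (1/7)*0 = 2 + 0 = 2)
H = 3878 (H = 21 + (122 - 103)*(118 + 85) = 21 + 19*203 = 21 + 3857 = 3878)
68*(C(21) + H) = 68*(2 + 3878) = 68*3880 = 263840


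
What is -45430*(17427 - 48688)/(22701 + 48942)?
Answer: 129107930/6513 ≈ 19823.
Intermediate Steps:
-45430*(17427 - 48688)/(22701 + 48942) = -45430/(71643/(-31261)) = -45430/(71643*(-1/31261)) = -45430/(-71643/31261) = -45430*(-31261/71643) = 129107930/6513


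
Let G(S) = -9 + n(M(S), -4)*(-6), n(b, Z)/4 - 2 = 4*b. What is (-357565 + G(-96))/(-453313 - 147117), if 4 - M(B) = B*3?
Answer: 192827/300215 ≈ 0.64230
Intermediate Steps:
M(B) = 4 - 3*B (M(B) = 4 - B*3 = 4 - 3*B)
n(b, Z) = 8 + 16*b (n(b, Z) = 8 + 4*(4*b) = 8 + 16*b)
G(S) = -441 + 288*S (G(S) = -9 + (8 + 16*(4 - 3*S))*(-6) = -9 + (8 + (64 - 48*S))*(-6) = -9 + (72 - 48*S)*(-6) = -9 + (-432 + 288*S) = -441 + 288*S)
(-357565 + G(-96))/(-453313 - 147117) = (-357565 + (-441 + 288*(-96)))/(-453313 - 147117) = (-357565 + (-441 - 27648))/(-600430) = (-357565 - 28089)*(-1/600430) = -385654*(-1/600430) = 192827/300215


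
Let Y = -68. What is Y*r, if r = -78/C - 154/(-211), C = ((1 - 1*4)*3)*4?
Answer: -124678/633 ≈ -196.96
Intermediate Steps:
C = -36 (C = ((1 - 4)*3)*4 = -3*3*4 = -9*4 = -36)
r = 3667/1266 (r = -78/(-36) - 154/(-211) = -78*(-1/36) - 154*(-1/211) = 13/6 + 154/211 = 3667/1266 ≈ 2.8965)
Y*r = -68*3667/1266 = -124678/633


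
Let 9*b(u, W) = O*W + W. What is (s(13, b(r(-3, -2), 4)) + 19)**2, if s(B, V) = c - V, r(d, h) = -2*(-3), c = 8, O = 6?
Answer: 46225/81 ≈ 570.68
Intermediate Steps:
r(d, h) = 6
b(u, W) = 7*W/9 (b(u, W) = (6*W + W)/9 = (7*W)/9 = 7*W/9)
s(B, V) = 8 - V
(s(13, b(r(-3, -2), 4)) + 19)**2 = ((8 - 7*4/9) + 19)**2 = ((8 - 1*28/9) + 19)**2 = ((8 - 28/9) + 19)**2 = (44/9 + 19)**2 = (215/9)**2 = 46225/81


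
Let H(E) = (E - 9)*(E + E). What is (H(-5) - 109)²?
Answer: 961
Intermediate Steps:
H(E) = 2*E*(-9 + E) (H(E) = (-9 + E)*(2*E) = 2*E*(-9 + E))
(H(-5) - 109)² = (2*(-5)*(-9 - 5) - 109)² = (2*(-5)*(-14) - 109)² = (140 - 109)² = 31² = 961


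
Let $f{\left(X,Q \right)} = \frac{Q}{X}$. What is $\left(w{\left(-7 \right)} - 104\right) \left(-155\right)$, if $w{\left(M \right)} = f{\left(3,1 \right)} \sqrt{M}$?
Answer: $16120 - \frac{155 i \sqrt{7}}{3} \approx 16120.0 - 136.7 i$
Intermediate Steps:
$w{\left(M \right)} = \frac{\sqrt{M}}{3}$ ($w{\left(M \right)} = 1 \cdot \frac{1}{3} \sqrt{M} = \frac{\sqrt{M}}{3}$)
$\left(w{\left(-7 \right)} - 104\right) \left(-155\right) = \left(\frac{\sqrt{-7}}{3} - 104\right) \left(-155\right) = \left(\frac{i \sqrt{7}}{3} - 104\right) \left(-155\right) = \left(-104 + \frac{i \sqrt{7}}{3}\right) \left(-155\right) = 16120 - \frac{155 i \sqrt{7}}{3}$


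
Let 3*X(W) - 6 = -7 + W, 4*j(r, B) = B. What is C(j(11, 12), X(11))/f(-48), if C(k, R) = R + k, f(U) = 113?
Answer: 19/339 ≈ 0.056047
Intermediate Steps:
j(r, B) = B/4
X(W) = -1/3 + W/3 (X(W) = 2 + (-7 + W)/3 = 2 + (-7/3 + W/3) = -1/3 + W/3)
C(j(11, 12), X(11))/f(-48) = ((-1/3 + (1/3)*11) + (1/4)*12)/113 = ((-1/3 + 11/3) + 3)*(1/113) = (10/3 + 3)*(1/113) = (19/3)*(1/113) = 19/339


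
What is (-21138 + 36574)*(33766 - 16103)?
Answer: 272646068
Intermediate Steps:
(-21138 + 36574)*(33766 - 16103) = 15436*17663 = 272646068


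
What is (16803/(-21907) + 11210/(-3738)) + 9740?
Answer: 398642148878/40944183 ≈ 9736.2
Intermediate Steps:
(16803/(-21907) + 11210/(-3738)) + 9740 = (16803*(-1/21907) + 11210*(-1/3738)) + 9740 = (-16803/21907 - 5605/1869) + 9740 = -154193542/40944183 + 9740 = 398642148878/40944183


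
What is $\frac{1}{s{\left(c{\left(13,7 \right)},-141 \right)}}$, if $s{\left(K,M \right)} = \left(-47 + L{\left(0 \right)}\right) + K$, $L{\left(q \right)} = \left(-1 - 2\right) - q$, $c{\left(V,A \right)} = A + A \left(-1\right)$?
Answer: $- \frac{1}{50} \approx -0.02$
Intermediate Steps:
$c{\left(V,A \right)} = 0$ ($c{\left(V,A \right)} = A - A = 0$)
$L{\left(q \right)} = -3 - q$
$s{\left(K,M \right)} = -50 + K$ ($s{\left(K,M \right)} = \left(-47 - 3\right) + K = -50 + K$)
$\frac{1}{s{\left(c{\left(13,7 \right)},-141 \right)}} = \frac{1}{-50 + 0} = \frac{1}{-50} = - \frac{1}{50}$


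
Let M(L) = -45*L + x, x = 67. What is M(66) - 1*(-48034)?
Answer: 45131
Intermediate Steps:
M(L) = 67 - 45*L (M(L) = -45*L + 67 = 67 - 45*L)
M(66) - 1*(-48034) = (67 - 45*66) - 1*(-48034) = (67 - 2970) + 48034 = -2903 + 48034 = 45131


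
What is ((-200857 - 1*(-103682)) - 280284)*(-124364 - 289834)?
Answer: 156342762882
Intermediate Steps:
((-200857 - 1*(-103682)) - 280284)*(-124364 - 289834) = ((-200857 + 103682) - 280284)*(-414198) = (-97175 - 280284)*(-414198) = -377459*(-414198) = 156342762882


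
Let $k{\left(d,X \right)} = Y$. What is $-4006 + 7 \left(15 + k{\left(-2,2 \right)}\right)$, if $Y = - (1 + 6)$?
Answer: $-3950$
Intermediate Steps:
$Y = -7$ ($Y = \left(-1\right) 7 = -7$)
$k{\left(d,X \right)} = -7$
$-4006 + 7 \left(15 + k{\left(-2,2 \right)}\right) = -4006 + 7 \left(15 - 7\right) = -4006 + 7 \cdot 8 = -4006 + 56 = -3950$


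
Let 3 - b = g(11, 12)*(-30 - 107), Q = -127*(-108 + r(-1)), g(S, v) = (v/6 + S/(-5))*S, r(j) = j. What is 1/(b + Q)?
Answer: 5/67723 ≈ 7.3830e-5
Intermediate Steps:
g(S, v) = S*(-S/5 + v/6) (g(S, v) = (v*(⅙) + S*(-⅕))*S = (v/6 - S/5)*S = (-S/5 + v/6)*S = S*(-S/5 + v/6))
Q = 13843 (Q = -127*(-108 - 1) = -127*(-109) = 13843)
b = -1492/5 (b = 3 - (1/30)*11*(-6*11 + 5*12)*(-30 - 107) = 3 - (1/30)*11*(-66 + 60)*(-137) = 3 - (1/30)*11*(-6)*(-137) = 3 - (-11)*(-137)/5 = 3 - 1*1507/5 = 3 - 1507/5 = -1492/5 ≈ -298.40)
1/(b + Q) = 1/(-1492/5 + 13843) = 1/(67723/5) = 5/67723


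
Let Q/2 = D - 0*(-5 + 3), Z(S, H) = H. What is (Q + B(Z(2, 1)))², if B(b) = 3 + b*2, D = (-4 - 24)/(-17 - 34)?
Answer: 96721/2601 ≈ 37.186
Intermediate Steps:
D = 28/51 (D = -28/(-51) = -28*(-1/51) = 28/51 ≈ 0.54902)
B(b) = 3 + 2*b
Q = 56/51 (Q = 2*(28/51 - 0*(-5 + 3)) = 2*(28/51 - 0*(-2)) = 2*(28/51 - 1*0) = 2*(28/51 + 0) = 2*(28/51) = 56/51 ≈ 1.0980)
(Q + B(Z(2, 1)))² = (56/51 + (3 + 2*1))² = (56/51 + (3 + 2))² = (56/51 + 5)² = (311/51)² = 96721/2601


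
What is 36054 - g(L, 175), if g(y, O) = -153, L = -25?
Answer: 36207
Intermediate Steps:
36054 - g(L, 175) = 36054 - 1*(-153) = 36054 + 153 = 36207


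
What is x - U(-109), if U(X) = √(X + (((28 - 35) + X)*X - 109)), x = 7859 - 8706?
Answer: -847 - √12426 ≈ -958.47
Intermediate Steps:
x = -847
U(X) = √(-109 + X + X*(-7 + X)) (U(X) = √(X + ((-7 + X)*X - 109)) = √(X + (X*(-7 + X) - 109)) = √(X + (-109 + X*(-7 + X))) = √(-109 + X + X*(-7 + X)))
x - U(-109) = -847 - √(-109 + (-109)² - 6*(-109)) = -847 - √(-109 + 11881 + 654) = -847 - √12426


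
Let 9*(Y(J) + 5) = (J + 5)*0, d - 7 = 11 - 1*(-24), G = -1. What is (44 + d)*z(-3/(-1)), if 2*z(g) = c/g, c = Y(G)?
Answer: -215/3 ≈ -71.667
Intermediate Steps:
d = 42 (d = 7 + (11 - 1*(-24)) = 7 + (11 + 24) = 7 + 35 = 42)
Y(J) = -5 (Y(J) = -5 + ((J + 5)*0)/9 = -5 + ((5 + J)*0)/9 = -5 + (⅑)*0 = -5 + 0 = -5)
c = -5
z(g) = -5/(2*g) (z(g) = (-5/g)/2 = -5/(2*g))
(44 + d)*z(-3/(-1)) = (44 + 42)*(-5/(2*((-3/(-1))))) = 86*(-5/(2*((-3*(-1))))) = 86*(-5/2/3) = 86*(-5/2*⅓) = 86*(-⅚) = -215/3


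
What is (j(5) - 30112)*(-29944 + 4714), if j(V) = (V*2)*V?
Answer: 758464260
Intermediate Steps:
j(V) = 2*V**2 (j(V) = (2*V)*V = 2*V**2)
(j(5) - 30112)*(-29944 + 4714) = (2*5**2 - 30112)*(-29944 + 4714) = (2*25 - 30112)*(-25230) = (50 - 30112)*(-25230) = -30062*(-25230) = 758464260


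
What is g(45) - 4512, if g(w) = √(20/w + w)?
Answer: -4512 + √409/3 ≈ -4505.3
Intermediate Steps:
g(w) = √(w + 20/w)
g(45) - 4512 = √(45 + 20/45) - 4512 = √(45 + 20*(1/45)) - 4512 = √(45 + 4/9) - 4512 = √(409/9) - 4512 = √409/3 - 4512 = -4512 + √409/3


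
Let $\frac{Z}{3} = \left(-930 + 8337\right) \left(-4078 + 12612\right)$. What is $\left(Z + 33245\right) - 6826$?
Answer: $189660433$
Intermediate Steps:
$Z = 189634014$ ($Z = 3 \left(-930 + 8337\right) \left(-4078 + 12612\right) = 3 \cdot 7407 \cdot 8534 = 3 \cdot 63211338 = 189634014$)
$\left(Z + 33245\right) - 6826 = \left(189634014 + 33245\right) - 6826 = 189667259 - 6826 = 189660433$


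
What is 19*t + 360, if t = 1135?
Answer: 21925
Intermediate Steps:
19*t + 360 = 19*1135 + 360 = 21565 + 360 = 21925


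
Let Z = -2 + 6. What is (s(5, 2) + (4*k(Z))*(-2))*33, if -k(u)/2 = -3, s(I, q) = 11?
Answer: -1221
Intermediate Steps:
Z = 4
k(u) = 6 (k(u) = -2*(-3) = 6)
(s(5, 2) + (4*k(Z))*(-2))*33 = (11 + (4*6)*(-2))*33 = (11 + 24*(-2))*33 = (11 - 48)*33 = -37*33 = -1221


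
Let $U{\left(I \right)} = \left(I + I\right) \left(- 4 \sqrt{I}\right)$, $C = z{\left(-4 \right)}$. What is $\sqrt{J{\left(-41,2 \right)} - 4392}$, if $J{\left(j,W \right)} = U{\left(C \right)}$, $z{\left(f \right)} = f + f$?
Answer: $2 \sqrt{-1098 + 32 i \sqrt{2}} \approx 1.3654 + 66.286 i$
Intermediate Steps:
$z{\left(f \right)} = 2 f$
$C = -8$ ($C = 2 \left(-4\right) = -8$)
$U{\left(I \right)} = - 8 I^{\frac{3}{2}}$ ($U{\left(I \right)} = 2 I \left(- 4 \sqrt{I}\right) = - 8 I^{\frac{3}{2}}$)
$J{\left(j,W \right)} = 128 i \sqrt{2}$ ($J{\left(j,W \right)} = - 8 \left(-8\right)^{\frac{3}{2}} = - 8 \left(- 16 i \sqrt{2}\right) = 128 i \sqrt{2}$)
$\sqrt{J{\left(-41,2 \right)} - 4392} = \sqrt{128 i \sqrt{2} - 4392} = \sqrt{-4392 + 128 i \sqrt{2}}$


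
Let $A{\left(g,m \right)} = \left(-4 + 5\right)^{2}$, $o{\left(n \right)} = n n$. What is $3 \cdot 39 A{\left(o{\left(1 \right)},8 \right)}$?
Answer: $117$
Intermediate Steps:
$o{\left(n \right)} = n^{2}$
$A{\left(g,m \right)} = 1$ ($A{\left(g,m \right)} = 1^{2} = 1$)
$3 \cdot 39 A{\left(o{\left(1 \right)},8 \right)} = 3 \cdot 39 \cdot 1 = 117 \cdot 1 = 117$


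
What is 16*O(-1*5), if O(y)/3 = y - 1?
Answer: -288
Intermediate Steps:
O(y) = -3 + 3*y (O(y) = 3*(y - 1) = 3*(-1 + y) = -3 + 3*y)
16*O(-1*5) = 16*(-3 + 3*(-1*5)) = 16*(-3 + 3*(-5)) = 16*(-3 - 15) = 16*(-18) = -288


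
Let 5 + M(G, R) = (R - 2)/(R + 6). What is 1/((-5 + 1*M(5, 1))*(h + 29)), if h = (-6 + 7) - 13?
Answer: -7/1207 ≈ -0.0057995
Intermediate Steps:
M(G, R) = -5 + (-2 + R)/(6 + R) (M(G, R) = -5 + (R - 2)/(R + 6) = -5 + (-2 + R)/(6 + R))
h = -12 (h = 1 - 13 = -12)
1/((-5 + 1*M(5, 1))*(h + 29)) = 1/((-5 + 1*(4*(-8 - 1*1)/(6 + 1)))*(-12 + 29)) = 1/((-5 + 1*(4*(-8 - 1)/7))*17) = 1/((-5 + 1*(4*(⅐)*(-9)))*17) = 1/((-5 + 1*(-36/7))*17) = 1/((-5 - 36/7)*17) = 1/(-71/7*17) = 1/(-1207/7) = -7/1207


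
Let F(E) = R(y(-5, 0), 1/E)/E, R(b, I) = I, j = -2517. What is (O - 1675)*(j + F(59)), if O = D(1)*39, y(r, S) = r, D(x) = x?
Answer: 14334101936/3481 ≈ 4.1178e+6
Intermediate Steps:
O = 39 (O = 1*39 = 39)
F(E) = E⁻² (F(E) = 1/(E*E) = E⁻²)
(O - 1675)*(j + F(59)) = (39 - 1675)*(-2517 + 59⁻²) = -1636*(-2517 + 1/3481) = -1636*(-8761676/3481) = 14334101936/3481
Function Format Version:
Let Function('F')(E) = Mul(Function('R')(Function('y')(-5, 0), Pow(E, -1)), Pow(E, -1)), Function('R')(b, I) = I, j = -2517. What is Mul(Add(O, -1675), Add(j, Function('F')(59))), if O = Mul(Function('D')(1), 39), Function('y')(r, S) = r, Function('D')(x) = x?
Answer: Rational(14334101936, 3481) ≈ 4.1178e+6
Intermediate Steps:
O = 39 (O = Mul(1, 39) = 39)
Function('F')(E) = Pow(E, -2) (Function('F')(E) = Mul(Pow(E, -1), Pow(E, -1)) = Pow(E, -2))
Mul(Add(O, -1675), Add(j, Function('F')(59))) = Mul(Add(39, -1675), Add(-2517, Pow(59, -2))) = Mul(-1636, Add(-2517, Rational(1, 3481))) = Mul(-1636, Rational(-8761676, 3481)) = Rational(14334101936, 3481)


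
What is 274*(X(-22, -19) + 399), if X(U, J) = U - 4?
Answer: 102202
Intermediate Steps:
X(U, J) = -4 + U
274*(X(-22, -19) + 399) = 274*((-4 - 22) + 399) = 274*(-26 + 399) = 274*373 = 102202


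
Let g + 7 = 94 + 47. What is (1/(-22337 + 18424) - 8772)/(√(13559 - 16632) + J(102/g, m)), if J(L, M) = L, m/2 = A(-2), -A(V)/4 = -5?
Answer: -117287968029/53988827074 + 154084193293*I*√3073/53988827074 ≈ -2.1724 + 158.21*I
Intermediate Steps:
A(V) = 20 (A(V) = -4*(-5) = 20)
g = 134 (g = -7 + (94 + 47) = -7 + 141 = 134)
m = 40 (m = 2*20 = 40)
(1/(-22337 + 18424) - 8772)/(√(13559 - 16632) + J(102/g, m)) = (1/(-22337 + 18424) - 8772)/(√(13559 - 16632) + 102/134) = (1/(-3913) - 8772)/(√(-3073) + 102*(1/134)) = (-1/3913 - 8772)/(I*√3073 + 51/67) = -34324837/(3913*(51/67 + I*√3073))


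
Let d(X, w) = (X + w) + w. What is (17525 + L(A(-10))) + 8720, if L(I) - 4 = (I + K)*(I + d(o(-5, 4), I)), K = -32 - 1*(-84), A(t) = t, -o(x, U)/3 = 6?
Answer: 24233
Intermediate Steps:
o(x, U) = -18 (o(x, U) = -3*6 = -18)
d(X, w) = X + 2*w
K = 52 (K = -32 + 84 = 52)
L(I) = 4 + (-18 + 3*I)*(52 + I) (L(I) = 4 + (I + 52)*(I + (-18 + 2*I)) = 4 + (52 + I)*(-18 + 3*I) = 4 + (-18 + 3*I)*(52 + I))
(17525 + L(A(-10))) + 8720 = (17525 + (-932 + 3*(-10)² + 138*(-10))) + 8720 = (17525 + (-932 + 3*100 - 1380)) + 8720 = (17525 + (-932 + 300 - 1380)) + 8720 = (17525 - 2012) + 8720 = 15513 + 8720 = 24233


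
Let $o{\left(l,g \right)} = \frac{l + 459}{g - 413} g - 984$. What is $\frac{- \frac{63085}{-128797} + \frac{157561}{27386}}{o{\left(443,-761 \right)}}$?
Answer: $- \frac{349360663977}{22345222118402} \approx -0.015635$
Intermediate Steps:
$o{\left(l,g \right)} = -984 + \frac{g \left(459 + l\right)}{-413 + g}$ ($o{\left(l,g \right)} = \frac{459 + l}{-413 + g} g - 984 = \frac{g \left(459 + l\right)}{-413 + g} - 984 = -984 + \frac{g \left(459 + l\right)}{-413 + g}$)
$\frac{- \frac{63085}{-128797} + \frac{157561}{27386}}{o{\left(443,-761 \right)}} = \frac{- \frac{63085}{-128797} + \frac{157561}{27386}}{\frac{1}{-413 - 761} \left(406392 - -399525 - 337123\right)} = \frac{\left(-63085\right) \left(- \frac{1}{128797}\right) + 157561 \cdot \frac{1}{27386}}{\frac{1}{-1174} \left(406392 + 399525 - 337123\right)} = \frac{\frac{1705}{3481} + \frac{157561}{27386}}{\left(- \frac{1}{1174}\right) 468794} = \frac{595162971}{95330666 \left(- \frac{234397}{587}\right)} = \frac{595162971}{95330666} \left(- \frac{587}{234397}\right) = - \frac{349360663977}{22345222118402}$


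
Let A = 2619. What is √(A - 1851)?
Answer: 16*√3 ≈ 27.713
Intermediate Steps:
√(A - 1851) = √(2619 - 1851) = √768 = 16*√3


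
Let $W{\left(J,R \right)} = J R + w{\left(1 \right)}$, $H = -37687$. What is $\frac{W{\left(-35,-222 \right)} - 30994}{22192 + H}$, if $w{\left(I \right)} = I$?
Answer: $\frac{7741}{5165} \approx 1.4987$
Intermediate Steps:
$W{\left(J,R \right)} = 1 + J R$ ($W{\left(J,R \right)} = J R + 1 = 1 + J R$)
$\frac{W{\left(-35,-222 \right)} - 30994}{22192 + H} = \frac{\left(1 - -7770\right) - 30994}{22192 - 37687} = \frac{\left(1 + 7770\right) - 30994}{-15495} = \left(7771 - 30994\right) \left(- \frac{1}{15495}\right) = \left(-23223\right) \left(- \frac{1}{15495}\right) = \frac{7741}{5165}$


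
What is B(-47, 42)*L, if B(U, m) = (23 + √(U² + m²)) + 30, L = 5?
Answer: 265 + 5*√3973 ≈ 580.16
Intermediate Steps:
B(U, m) = 53 + √(U² + m²)
B(-47, 42)*L = (53 + √((-47)² + 42²))*5 = (53 + √(2209 + 1764))*5 = (53 + √3973)*5 = 265 + 5*√3973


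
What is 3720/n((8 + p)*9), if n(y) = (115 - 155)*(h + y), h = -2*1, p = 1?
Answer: -93/79 ≈ -1.1772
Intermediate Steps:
h = -2
n(y) = 80 - 40*y (n(y) = (115 - 155)*(-2 + y) = -40*(-2 + y) = 80 - 40*y)
3720/n((8 + p)*9) = 3720/(80 - 40*(8 + 1)*9) = 3720/(80 - 360*9) = 3720/(80 - 40*81) = 3720/(80 - 3240) = 3720/(-3160) = 3720*(-1/3160) = -93/79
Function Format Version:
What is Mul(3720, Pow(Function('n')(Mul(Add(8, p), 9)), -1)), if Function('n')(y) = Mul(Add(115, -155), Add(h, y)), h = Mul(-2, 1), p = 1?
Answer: Rational(-93, 79) ≈ -1.1772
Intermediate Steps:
h = -2
Function('n')(y) = Add(80, Mul(-40, y)) (Function('n')(y) = Mul(Add(115, -155), Add(-2, y)) = Mul(-40, Add(-2, y)) = Add(80, Mul(-40, y)))
Mul(3720, Pow(Function('n')(Mul(Add(8, p), 9)), -1)) = Mul(3720, Pow(Add(80, Mul(-40, Mul(Add(8, 1), 9))), -1)) = Mul(3720, Pow(Add(80, Mul(-40, Mul(9, 9))), -1)) = Mul(3720, Pow(Add(80, Mul(-40, 81)), -1)) = Mul(3720, Pow(Add(80, -3240), -1)) = Mul(3720, Pow(-3160, -1)) = Mul(3720, Rational(-1, 3160)) = Rational(-93, 79)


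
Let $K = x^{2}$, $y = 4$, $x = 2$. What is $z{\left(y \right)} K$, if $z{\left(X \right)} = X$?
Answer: $16$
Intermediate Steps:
$K = 4$ ($K = 2^{2} = 4$)
$z{\left(y \right)} K = 4 \cdot 4 = 16$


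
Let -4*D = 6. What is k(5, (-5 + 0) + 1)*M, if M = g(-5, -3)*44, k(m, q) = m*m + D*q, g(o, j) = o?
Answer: -6820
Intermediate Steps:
D = -3/2 (D = -¼*6 = -3/2 ≈ -1.5000)
k(m, q) = m² - 3*q/2 (k(m, q) = m*m - 3*q/2 = m² - 3*q/2)
M = -220 (M = -5*44 = -220)
k(5, (-5 + 0) + 1)*M = (5² - 3*((-5 + 0) + 1)/2)*(-220) = (25 - 3*(-5 + 1)/2)*(-220) = (25 - 3/2*(-4))*(-220) = (25 + 6)*(-220) = 31*(-220) = -6820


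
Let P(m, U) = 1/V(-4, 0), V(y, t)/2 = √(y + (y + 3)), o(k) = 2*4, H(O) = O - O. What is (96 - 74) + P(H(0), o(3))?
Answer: 22 - I*√5/10 ≈ 22.0 - 0.22361*I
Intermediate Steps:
H(O) = 0
o(k) = 8
V(y, t) = 2*√(3 + 2*y) (V(y, t) = 2*√(y + (y + 3)) = 2*√(y + (3 + y)) = 2*√(3 + 2*y))
P(m, U) = -I*√5/10 (P(m, U) = 1/(2*√(3 + 2*(-4))) = 1/(2*√(3 - 8)) = 1/(2*√(-5)) = 1/(2*(I*√5)) = 1/(2*I*√5) = -I*√5/10)
(96 - 74) + P(H(0), o(3)) = (96 - 74) - I*√5/10 = 22 - I*√5/10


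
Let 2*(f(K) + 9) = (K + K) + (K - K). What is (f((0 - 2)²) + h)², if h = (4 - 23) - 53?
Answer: 5929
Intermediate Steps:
h = -72 (h = -19 - 53 = -72)
f(K) = -9 + K (f(K) = -9 + ((K + K) + (K - K))/2 = -9 + (2*K + 0)/2 = -9 + (2*K)/2 = -9 + K)
(f((0 - 2)²) + h)² = ((-9 + (0 - 2)²) - 72)² = ((-9 + (-2)²) - 72)² = ((-9 + 4) - 72)² = (-5 - 72)² = (-77)² = 5929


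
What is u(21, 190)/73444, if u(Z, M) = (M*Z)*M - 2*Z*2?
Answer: 27072/2623 ≈ 10.321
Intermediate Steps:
u(Z, M) = -4*Z + Z*M² (u(Z, M) = Z*M² - 4*Z = -4*Z + Z*M²)
u(21, 190)/73444 = (21*(-4 + 190²))/73444 = (21*(-4 + 36100))*(1/73444) = (21*36096)*(1/73444) = 758016*(1/73444) = 27072/2623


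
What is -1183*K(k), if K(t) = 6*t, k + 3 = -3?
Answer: 42588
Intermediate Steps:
k = -6 (k = -3 - 3 = -6)
-1183*K(k) = -7098*(-6) = -1183*(-36) = 42588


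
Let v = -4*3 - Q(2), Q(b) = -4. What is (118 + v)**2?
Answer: 12100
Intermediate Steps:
v = -8 (v = -4*3 - 1*(-4) = -12 + 4 = -8)
(118 + v)**2 = (118 - 8)**2 = 110**2 = 12100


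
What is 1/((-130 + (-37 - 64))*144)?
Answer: -1/33264 ≈ -3.0063e-5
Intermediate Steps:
1/((-130 + (-37 - 64))*144) = 1/((-130 - 101)*144) = 1/(-231*144) = 1/(-33264) = -1/33264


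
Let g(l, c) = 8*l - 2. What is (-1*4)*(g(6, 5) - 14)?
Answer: -128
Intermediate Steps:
g(l, c) = -2 + 8*l
(-1*4)*(g(6, 5) - 14) = (-1*4)*((-2 + 8*6) - 14) = -4*((-2 + 48) - 14) = -4*(46 - 14) = -4*32 = -128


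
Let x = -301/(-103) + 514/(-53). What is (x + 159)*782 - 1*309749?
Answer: -1041084047/5459 ≈ -1.9071e+5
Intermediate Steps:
x = -36989/5459 (x = -301*(-1/103) + 514*(-1/53) = 301/103 - 514/53 = -36989/5459 ≈ -6.7758)
(x + 159)*782 - 1*309749 = (-36989/5459 + 159)*782 - 1*309749 = (830992/5459)*782 - 309749 = 649835744/5459 - 309749 = -1041084047/5459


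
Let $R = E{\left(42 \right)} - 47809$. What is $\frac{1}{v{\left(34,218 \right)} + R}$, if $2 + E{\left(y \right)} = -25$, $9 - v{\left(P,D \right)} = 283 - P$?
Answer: $- \frac{1}{48076} \approx -2.08 \cdot 10^{-5}$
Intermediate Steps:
$v{\left(P,D \right)} = -274 + P$ ($v{\left(P,D \right)} = 9 - \left(283 - P\right) = 9 + \left(-283 + P\right) = -274 + P$)
$E{\left(y \right)} = -27$ ($E{\left(y \right)} = -2 - 25 = -27$)
$R = -47836$ ($R = -27 - 47809 = -47836$)
$\frac{1}{v{\left(34,218 \right)} + R} = \frac{1}{\left(-274 + 34\right) - 47836} = \frac{1}{-240 - 47836} = \frac{1}{-48076} = - \frac{1}{48076}$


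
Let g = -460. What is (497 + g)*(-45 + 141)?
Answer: 3552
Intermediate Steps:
(497 + g)*(-45 + 141) = (497 - 460)*(-45 + 141) = 37*96 = 3552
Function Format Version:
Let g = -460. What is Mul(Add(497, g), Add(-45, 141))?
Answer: 3552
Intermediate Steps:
Mul(Add(497, g), Add(-45, 141)) = Mul(Add(497, -460), Add(-45, 141)) = Mul(37, 96) = 3552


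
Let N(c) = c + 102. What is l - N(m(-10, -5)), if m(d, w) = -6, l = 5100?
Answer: 5004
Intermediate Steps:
N(c) = 102 + c
l - N(m(-10, -5)) = 5100 - (102 - 6) = 5100 - 1*96 = 5100 - 96 = 5004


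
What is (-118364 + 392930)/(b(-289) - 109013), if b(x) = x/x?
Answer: -137283/54506 ≈ -2.5187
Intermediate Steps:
b(x) = 1
(-118364 + 392930)/(b(-289) - 109013) = (-118364 + 392930)/(1 - 109013) = 274566/(-109012) = 274566*(-1/109012) = -137283/54506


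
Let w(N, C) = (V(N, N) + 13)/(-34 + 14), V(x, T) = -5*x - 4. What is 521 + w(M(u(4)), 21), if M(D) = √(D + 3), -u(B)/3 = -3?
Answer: 10411/20 + √3/2 ≈ 521.42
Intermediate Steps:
u(B) = 9 (u(B) = -3*(-3) = 9)
M(D) = √(3 + D)
V(x, T) = -4 - 5*x
w(N, C) = -9/20 + N/4 (w(N, C) = ((-4 - 5*N) + 13)/(-34 + 14) = (9 - 5*N)/(-20) = (9 - 5*N)*(-1/20) = -9/20 + N/4)
521 + w(M(u(4)), 21) = 521 + (-9/20 + √(3 + 9)/4) = 521 + (-9/20 + √12/4) = 521 + (-9/20 + (2*√3)/4) = 521 + (-9/20 + √3/2) = 10411/20 + √3/2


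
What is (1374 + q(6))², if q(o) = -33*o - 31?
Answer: 1311025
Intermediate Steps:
q(o) = -31 - 33*o
(1374 + q(6))² = (1374 + (-31 - 33*6))² = (1374 + (-31 - 198))² = (1374 - 229)² = 1145² = 1311025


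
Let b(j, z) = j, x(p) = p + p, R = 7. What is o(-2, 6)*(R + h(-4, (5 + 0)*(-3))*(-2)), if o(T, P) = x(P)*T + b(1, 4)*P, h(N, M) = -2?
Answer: -198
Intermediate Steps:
x(p) = 2*p
o(T, P) = P + 2*P*T (o(T, P) = (2*P)*T + 1*P = 2*P*T + P = P + 2*P*T)
o(-2, 6)*(R + h(-4, (5 + 0)*(-3))*(-2)) = (6*(1 + 2*(-2)))*(7 - 2*(-2)) = (6*(1 - 4))*(7 + 4) = (6*(-3))*11 = -18*11 = -198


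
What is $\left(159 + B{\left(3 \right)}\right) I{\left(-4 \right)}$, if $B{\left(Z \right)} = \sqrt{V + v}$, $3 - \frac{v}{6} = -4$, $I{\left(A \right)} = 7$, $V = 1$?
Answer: $1113 + 7 \sqrt{43} \approx 1158.9$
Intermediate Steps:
$v = 42$ ($v = 18 - -24 = 18 + 24 = 42$)
$B{\left(Z \right)} = \sqrt{43}$ ($B{\left(Z \right)} = \sqrt{1 + 42} = \sqrt{43}$)
$\left(159 + B{\left(3 \right)}\right) I{\left(-4 \right)} = \left(159 + \sqrt{43}\right) 7 = 1113 + 7 \sqrt{43}$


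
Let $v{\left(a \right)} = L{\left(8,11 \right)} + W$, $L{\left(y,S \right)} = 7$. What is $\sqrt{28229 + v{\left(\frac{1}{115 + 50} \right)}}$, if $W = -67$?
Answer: $\sqrt{28169} \approx 167.84$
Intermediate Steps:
$v{\left(a \right)} = -60$ ($v{\left(a \right)} = 7 - 67 = -60$)
$\sqrt{28229 + v{\left(\frac{1}{115 + 50} \right)}} = \sqrt{28229 - 60} = \sqrt{28169}$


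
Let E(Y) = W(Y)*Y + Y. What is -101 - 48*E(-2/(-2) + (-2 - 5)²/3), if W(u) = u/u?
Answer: -1765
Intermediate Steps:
W(u) = 1
E(Y) = 2*Y (E(Y) = 1*Y + Y = Y + Y = 2*Y)
-101 - 48*E(-2/(-2) + (-2 - 5)²/3) = -101 - 96*(-2/(-2) + (-2 - 5)²/3) = -101 - 96*(-2*(-½) + (-7)²*(⅓)) = -101 - 96*(1 + 49*(⅓)) = -101 - 96*(1 + 49/3) = -101 - 96*52/3 = -101 - 48*104/3 = -101 - 1664 = -1765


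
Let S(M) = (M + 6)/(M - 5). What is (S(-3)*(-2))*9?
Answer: 27/4 ≈ 6.7500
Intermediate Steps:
S(M) = (6 + M)/(-5 + M)
(S(-3)*(-2))*9 = (((6 - 3)/(-5 - 3))*(-2))*9 = ((3/(-8))*(-2))*9 = (-1/8*3*(-2))*9 = -3/8*(-2)*9 = (3/4)*9 = 27/4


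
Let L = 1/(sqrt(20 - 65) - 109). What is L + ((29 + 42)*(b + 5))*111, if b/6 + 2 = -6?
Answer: -4041518767/11926 - 3*I*sqrt(5)/11926 ≈ -3.3888e+5 - 0.00056249*I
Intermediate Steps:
b = -48 (b = -12 + 6*(-6) = -12 - 36 = -48)
L = 1/(-109 + 3*I*sqrt(5)) (L = 1/(sqrt(-45) - 109) = 1/(3*I*sqrt(5) - 109) = 1/(-109 + 3*I*sqrt(5)) ≈ -0.0091397 - 0.00056249*I)
L + ((29 + 42)*(b + 5))*111 = (-109/11926 - 3*I*sqrt(5)/11926) + ((29 + 42)*(-48 + 5))*111 = (-109/11926 - 3*I*sqrt(5)/11926) + (71*(-43))*111 = (-109/11926 - 3*I*sqrt(5)/11926) - 3053*111 = (-109/11926 - 3*I*sqrt(5)/11926) - 338883 = -4041518767/11926 - 3*I*sqrt(5)/11926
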